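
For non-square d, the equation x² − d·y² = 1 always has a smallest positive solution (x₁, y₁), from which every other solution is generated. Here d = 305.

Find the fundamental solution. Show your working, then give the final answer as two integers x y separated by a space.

489 28

√305 → a₀=17, period (2,6,2,34); ℓ=4 even so k=3
i=0: a=17 ⇒ p=17, q=1
…
i=2: a=6 ⇒ p=227, q=13
i=3: a=2 ⇒ p=489, q=28
(x₁, y₁) = (489, 28);  489² − 305·28² = 1 ✓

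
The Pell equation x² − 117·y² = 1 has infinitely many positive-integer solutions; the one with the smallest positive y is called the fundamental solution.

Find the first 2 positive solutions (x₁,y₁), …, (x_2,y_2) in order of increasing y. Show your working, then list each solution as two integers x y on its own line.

√117 → a₀=10, period (1,4,2,4,1,20); ℓ=6 even so k=5
k=0  a_k=10  p_k/q_k = 10/1
…
k=2  a_k=4  p_k/q_k = 54/5
k=3  a_k=2  p_k/q_k = 119/11
k=4  a_k=4  p_k/q_k = 530/49
k=5  a_k=1  p_k/q_k = 649/60
→ (649, 60).  Check: 649²=421201, 117·60²=421200, difference 1.
n=2: (649,60)∘(649,60) = (649·649+117·60·60, 649·60+60·649) = (842401,77880)

649 60
842401 77880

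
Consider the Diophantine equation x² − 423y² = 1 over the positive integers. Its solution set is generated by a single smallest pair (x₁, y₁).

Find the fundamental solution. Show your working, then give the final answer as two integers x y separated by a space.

4607 224

√423 = [20; 1,1,3,4,3,1,1,40, …], period ℓ=8 (even) → k=7
a_0=20:  p_0=20·1+0=20,  q_0=20·0+1=1
a_1=1:  p_1=1·20+1=21,  q_1=1·1+0=1
…
a_5=3:  p_5=3·617+144=1995,  q_5=3·30+7=97
a_6=1:  p_6=1·1995+617=2612,  q_6=1·97+30=127
a_7=1:  p_7=1·2612+1995=4607,  q_7=1·127+97=224
→ (4607, 224).  Check: 4607²=21224449, 423·224²=21224448, difference 1.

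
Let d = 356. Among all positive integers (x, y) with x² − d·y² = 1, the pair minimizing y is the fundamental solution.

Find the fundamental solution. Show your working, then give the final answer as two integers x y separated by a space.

500001 26500

√356 = [18; 1,6,1,1,2,…,6,1,36, …], period ℓ=14 (even) → k=13
k=0  a_k=18  p_k/q_k = 18/1
k=1  a_k=1  p_k/q_k = 19/1
…
k=5  a_k=2  p_k/q_k = 717/38
…
k=9  a_k=2  p_k/q_k = 28151/1492
k=10  a_k=1  p_k/q_k = 37868/2007
…
k=12  a_k=6  p_k/q_k = 433982/23001
k=13  a_k=1  p_k/q_k = 500001/26500
fundamental: x₁=500001, y₁=26500  (since 250001000001 − 356·702250000 = 1)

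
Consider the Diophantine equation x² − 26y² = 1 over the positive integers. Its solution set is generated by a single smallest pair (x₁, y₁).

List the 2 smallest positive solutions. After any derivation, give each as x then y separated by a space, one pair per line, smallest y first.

51 10
5201 1020

[5; 10] for √26; ℓ=1 ⇒ convergent index 1
a_0=5:  p_0=5·1+0=5,  q_0=5·0+1=1
a_1=10:  p_1=10·5+1=51,  q_1=10·1+0=10
fundamental: x₁=51, y₁=10  (since 2601 − 26·100 = 1)
n=2: (51,10)∘(51,10) = (51·51+26·10·10, 51·10+10·51) = (5201,1020)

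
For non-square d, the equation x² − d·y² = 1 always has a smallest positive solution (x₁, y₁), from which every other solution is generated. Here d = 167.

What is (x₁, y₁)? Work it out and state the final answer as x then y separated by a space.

[12; 1,11,1,24] for √167; ℓ=4 ⇒ convergent index 3
k=0  a_k=12  p_k/q_k = 12/1
…
k=2  a_k=11  p_k/q_k = 155/12
k=3  a_k=1  p_k/q_k = 168/13
(x₁, y₁) = (168, 13);  168² − 167·13² = 1 ✓

168 13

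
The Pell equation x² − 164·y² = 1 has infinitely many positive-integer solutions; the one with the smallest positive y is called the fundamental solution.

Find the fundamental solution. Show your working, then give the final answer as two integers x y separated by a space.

2049 160

[12; 1,4,6,4,1,24] for √164; ℓ=6 ⇒ convergent index 5
i=0: a=12 ⇒ p=12, q=1
…
i=3: a=6 ⇒ p=397, q=31
i=4: a=4 ⇒ p=1652, q=129
i=5: a=1 ⇒ p=2049, q=160
(x₁, y₁) = (2049, 160);  2049² − 164·160² = 1 ✓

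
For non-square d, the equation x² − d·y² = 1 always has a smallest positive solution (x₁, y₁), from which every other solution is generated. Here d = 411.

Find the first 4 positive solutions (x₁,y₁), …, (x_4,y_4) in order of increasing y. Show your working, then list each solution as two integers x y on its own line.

√411 = [20; 3,1,1,1,19,1,1,1,3,40, …], period ℓ=10 (even) → k=9
i=0: a=20 ⇒ p=20, q=1
…
i=2: a=1 ⇒ p=81, q=4
…
i=4: a=1 ⇒ p=223, q=11
i=5: a=19 ⇒ p=4379, q=216
i=6: a=1 ⇒ p=4602, q=227
i=7: a=1 ⇒ p=8981, q=443
i=8: a=1 ⇒ p=13583, q=670
i=9: a=3 ⇒ p=49730, q=2453
fundamental: x₁=49730, y₁=2453  (since 2473072900 − 411·6017209 = 1)
k=2:  x_2 = 49730·49730+411·2453·2453 = 4946145799,  y_2 = 49730·2453+2453·49730 = 243975380
k=3:  x_3 = 49730·4946145799+411·2453·243975380 = 491943661118810,  y_3 = 49730·243975380+2453·4946145799 = 24265791292347
k=4:  x_4 = 49730·491943661118810+411·2453·24265791292347 = 48928716529930696801,  y_4 = 49730·24265791292347+2453·491943661118810 = 2413475601692857240

49730 2453
4946145799 243975380
491943661118810 24265791292347
48928716529930696801 2413475601692857240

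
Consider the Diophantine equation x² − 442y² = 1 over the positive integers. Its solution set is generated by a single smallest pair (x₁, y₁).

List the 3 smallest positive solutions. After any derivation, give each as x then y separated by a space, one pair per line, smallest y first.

√442 = [21; 42, …], period ℓ=1 (odd) → k=1
i=0: a=21 ⇒ p=21, q=1
i=1: a=42 ⇒ p=883, q=42
fundamental: x₁=883, y₁=42  (since 779689 − 442·1764 = 1)
(883+42√442)^2 = 1559377 + 74172√442
(883+42√442)^3 = 2753858899 + 130987710√442

883 42
1559377 74172
2753858899 130987710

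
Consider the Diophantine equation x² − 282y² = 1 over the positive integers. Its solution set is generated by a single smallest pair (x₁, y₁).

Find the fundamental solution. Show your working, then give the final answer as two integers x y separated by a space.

d=282: √d = [16; 1,3,1,4,1,3,1,32] (ℓ=8, even), read p_7/q_7
k=0  a_k=16  p_k/q_k = 16/1
…
k=2  a_k=3  p_k/q_k = 67/4
k=3  a_k=1  p_k/q_k = 84/5
k=4  a_k=4  p_k/q_k = 403/24
…
k=6  a_k=3  p_k/q_k = 1864/111
k=7  a_k=1  p_k/q_k = 2351/140
(x₁, y₁) = (2351, 140);  2351² − 282·140² = 1 ✓

2351 140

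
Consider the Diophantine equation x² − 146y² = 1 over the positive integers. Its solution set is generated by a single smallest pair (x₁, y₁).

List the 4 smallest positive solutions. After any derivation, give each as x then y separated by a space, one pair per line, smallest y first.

145 12
42049 3480
12194065 1009188
3536236801 292661040

[12; 12,24] for √146; ℓ=2 ⇒ convergent index 1
a_0=12:  p_0=12·1+0=12,  q_0=12·0+1=1
a_1=12:  p_1=12·12+1=145,  q_1=12·1+0=12
fundamental: x₁=145, y₁=12  (since 21025 − 146·144 = 1)
n=2: (145,12)∘(145,12) = (145·145+146·12·12, 145·12+12·145) = (42049,3480)
n=3: (42049,3480)∘(145,12) = (145·42049+146·12·3480, 145·3480+12·42049) = (12194065,1009188)
n=4: (12194065,1009188)∘(145,12) = (145·12194065+146·12·1009188, 145·1009188+12·12194065) = (3536236801,292661040)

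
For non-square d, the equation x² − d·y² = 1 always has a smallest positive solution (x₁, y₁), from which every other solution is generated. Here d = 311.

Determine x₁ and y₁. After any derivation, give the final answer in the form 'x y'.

16883880 957397

[17; 1,1,1,2,1,…,1,1,34] for √311; ℓ=16 ⇒ convergent index 15
a_0=17:  p_0=17·1+0=17,  q_0=17·0+1=1
a_1=1:  p_1=1·17+1=18,  q_1=1·1+0=1
…
a_8=17:  p_8=17·4109+1305=71158,  q_8=17·233+74=4035
a_9=3:  p_9=3·71158+4109=217583,  q_9=3·4035+233=12338
…
a_14=1:  p_14=1·6159373+4565134=10724507,  q_14=1·349266+258865=608131
a_15=1:  p_15=1·10724507+6159373=16883880,  q_15=1·608131+349266=957397
→ (16883880, 957397).  Check: 16883880²=285065403854400, 311·957397²=285065403854399, difference 1.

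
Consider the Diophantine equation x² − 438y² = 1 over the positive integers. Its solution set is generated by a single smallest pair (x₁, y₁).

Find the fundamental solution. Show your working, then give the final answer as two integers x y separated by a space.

√438 → a₀=20, period (1,12,1,40); ℓ=4 even so k=3
i=0: a=20 ⇒ p=20, q=1
…
i=2: a=12 ⇒ p=272, q=13
i=3: a=1 ⇒ p=293, q=14
(x₁, y₁) = (293, 14);  293² − 438·14² = 1 ✓

293 14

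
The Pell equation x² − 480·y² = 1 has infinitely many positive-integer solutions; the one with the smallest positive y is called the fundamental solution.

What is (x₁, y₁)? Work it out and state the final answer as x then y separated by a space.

241 11

d=480: √d = [21; 1,9,1,42] (ℓ=4, even), read p_3/q_3
k=0  a_k=21  p_k/q_k = 21/1
k=1  a_k=1  p_k/q_k = 22/1
k=2  a_k=9  p_k/q_k = 219/10
k=3  a_k=1  p_k/q_k = 241/11
(x₁, y₁) = (241, 11);  241² − 480·11² = 1 ✓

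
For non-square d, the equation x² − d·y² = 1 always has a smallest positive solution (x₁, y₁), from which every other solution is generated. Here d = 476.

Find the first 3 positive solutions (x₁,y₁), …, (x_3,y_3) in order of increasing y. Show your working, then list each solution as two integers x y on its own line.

28799 1320
1658764801 76029360
95541534979199 4379139075960

d=476: √d = [21; 1,4,2,10,2,4,1,42] (ℓ=8, even), read p_7/q_7
step 0: (21, 1)  from 21·(1,0) + (0,1)
step 1: (22, 1)  from 1·(21,1) + (1,0)
…
step 3: (240, 11)  from 2·(109,5) + (22,1)
step 4: (2509, 115)  from 10·(240,11) + (109,5)
step 5: (5258, 241)  from 2·(2509,115) + (240,11)
step 6: (23541, 1079)  from 4·(5258,241) + (2509,115)
step 7: (28799, 1320)  from 1·(23541,1079) + (5258,241)
→ (28799, 1320).  Check: 28799²=829382401, 476·1320²=829382400, difference 1.
(x_2, y_2) = (28799·28799 + 476·1320·1320, 28799·1320 + 1320·28799) = (1658764801, 76029360)
(x_3, y_3) = (28799·1658764801 + 476·1320·76029360, 28799·76029360 + 1320·1658764801) = (95541534979199, 4379139075960)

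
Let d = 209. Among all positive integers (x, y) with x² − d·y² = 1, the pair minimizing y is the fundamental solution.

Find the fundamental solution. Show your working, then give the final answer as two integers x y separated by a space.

46551 3220

d=209: √d = [14; 2,5,3,2,3,5,2,28] (ℓ=8, even), read p_7/q_7
i=0: a=14 ⇒ p=14, q=1
i=1: a=2 ⇒ p=29, q=2
…
i=3: a=3 ⇒ p=506, q=35
…
i=5: a=3 ⇒ p=4019, q=278
i=6: a=5 ⇒ p=21266, q=1471
i=7: a=2 ⇒ p=46551, q=3220
(x₁, y₁) = (46551, 3220);  46551² − 209·3220² = 1 ✓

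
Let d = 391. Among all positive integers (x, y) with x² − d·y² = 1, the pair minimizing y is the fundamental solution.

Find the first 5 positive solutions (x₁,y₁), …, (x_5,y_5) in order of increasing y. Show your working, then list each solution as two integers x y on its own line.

7338680 371133
107712448284799 5447252648880
1580934379957370111960 79951288138564985667
23203943031010998074028940801 1173473838473442730776750240
340572625285638001757449457184853400 17223497977856489447705304337580733

[19; 1,3,2,2,1,…,3,1,38] for √391; ℓ=16 ⇒ convergent index 15
step 0: (19, 1)  from 19·(1,0) + (0,1)
…
step 2: (79, 4)  from 3·(20,1) + (19,1)
…
step 4: (435, 22)  from 2·(178,9) + (79,4)
…
step 8: (52519, 2656)  from 19·(2709,137) + (1048,53)
…
step 14: (5678083, 287153)  from 3·(1660597,83980) + (696292,35213)
step 15: (7338680, 371133)  from 1·(5678083,287153) + (1660597,83980)
→ (7338680, 371133).  Check: 7338680²=53856224142400, 391·371133²=53856224142399, difference 1.
k=2:  x_2 = 7338680·7338680+391·371133·371133 = 107712448284799,  y_2 = 7338680·371133+371133·7338680 = 5447252648880
k=3:  x_3 = 7338680·107712448284799+391·371133·5447252648880 = 1580934379957370111960,  y_3 = 7338680·5447252648880+371133·107712448284799 = 79951288138564985667
k=4:  x_4 = 7338680·1580934379957370111960+391·371133·79951288138564985667 = 23203943031010998074028940801,  y_4 = 7338680·79951288138564985667+371133·1580934379957370111960 = 1173473838473442730776750240
k=5:  x_5 = 7338680·23203943031010998074028940801+391·371133·1173473838473442730776750240 = 340572625285638001757449457184853400,  y_5 = 7338680·1173473838473442730776750240+371133·23203943031010998074028940801 = 17223497977856489447705304337580733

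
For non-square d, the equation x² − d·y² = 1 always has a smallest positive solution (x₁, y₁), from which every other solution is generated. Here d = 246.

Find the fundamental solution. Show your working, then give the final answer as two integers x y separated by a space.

√246 → a₀=15, period (1,2,5,1,14,1,5,2,1,30); ℓ=10 even so k=9
step 0: (15, 1)  from 15·(1,0) + (0,1)
step 1: (16, 1)  from 1·(15,1) + (1,0)
…
step 8: (60777, 3875)  from 2·(28028,1787) + (4721,301)
step 9: (88805, 5662)  from 1·(60777,3875) + (28028,1787)
→ (88805, 5662).  Check: 88805²=7886328025, 246·5662²=7886328024, difference 1.

88805 5662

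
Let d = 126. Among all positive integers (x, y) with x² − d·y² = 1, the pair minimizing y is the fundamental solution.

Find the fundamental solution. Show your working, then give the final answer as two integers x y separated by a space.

449 40

[11; 4,2,4,22] for √126; ℓ=4 ⇒ convergent index 3
a_0=11:  p_0=11·1+0=11,  q_0=11·0+1=1
a_1=4:  p_1=4·11+1=45,  q_1=4·1+0=4
a_2=2:  p_2=2·45+11=101,  q_2=2·4+1=9
a_3=4:  p_3=4·101+45=449,  q_3=4·9+4=40
→ (449, 40).  Check: 449²=201601, 126·40²=201600, difference 1.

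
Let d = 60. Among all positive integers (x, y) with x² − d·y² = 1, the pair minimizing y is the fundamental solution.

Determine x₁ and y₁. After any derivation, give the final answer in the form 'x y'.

31 4

√60 → a₀=7, period (1,2,1,14); ℓ=4 even so k=3
k=0  a_k=7  p_k/q_k = 7/1
k=1  a_k=1  p_k/q_k = 8/1
k=2  a_k=2  p_k/q_k = 23/3
k=3  a_k=1  p_k/q_k = 31/4
fundamental: x₁=31, y₁=4  (since 961 − 60·16 = 1)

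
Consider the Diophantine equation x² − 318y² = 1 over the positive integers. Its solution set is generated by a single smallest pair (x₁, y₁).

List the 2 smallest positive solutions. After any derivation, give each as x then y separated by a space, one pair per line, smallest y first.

√318 = [17; 1,4,1,34, …], period ℓ=4 (even) → k=3
a_0=17:  p_0=17·1+0=17,  q_0=17·0+1=1
…
a_2=4:  p_2=4·18+17=89,  q_2=4·1+1=5
a_3=1:  p_3=1·89+18=107,  q_3=1·5+1=6
(x₁, y₁) = (107, 6);  107² − 318·6² = 1 ✓
(x_2, y_2) = (107·107 + 318·6·6, 107·6 + 6·107) = (22897, 1284)

107 6
22897 1284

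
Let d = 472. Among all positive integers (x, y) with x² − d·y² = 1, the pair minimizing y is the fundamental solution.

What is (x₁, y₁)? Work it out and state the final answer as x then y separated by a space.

d=472: √d = [21; 1,2,1,1,1,…,2,1,42] (ℓ=14, even), read p_13/q_13
k=0  a_k=21  p_k/q_k = 21/1
…
k=2  a_k=2  p_k/q_k = 65/3
…
k=9  a_k=1  p_k/q_k = 30003/1381
…
k=12  a_k=2  p_k/q_k = 222687/10250
k=13  a_k=1  p_k/q_k = 306917/14127
→ (306917, 14127).  Check: 306917²=94198044889, 472·14127²=94198044888, difference 1.

306917 14127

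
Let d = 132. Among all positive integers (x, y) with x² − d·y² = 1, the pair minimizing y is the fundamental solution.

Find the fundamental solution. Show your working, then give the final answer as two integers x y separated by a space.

[11; 2,22] for √132; ℓ=2 ⇒ convergent index 1
step 0: (11, 1)  from 11·(1,0) + (0,1)
step 1: (23, 2)  from 2·(11,1) + (1,0)
→ (23, 2).  Check: 23²=529, 132·2²=528, difference 1.

23 2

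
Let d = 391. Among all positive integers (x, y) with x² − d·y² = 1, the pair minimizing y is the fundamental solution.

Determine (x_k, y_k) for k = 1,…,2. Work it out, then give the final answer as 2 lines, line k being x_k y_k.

√391 → a₀=19, period (1,3,2,2,1,…,3,1,38); ℓ=16 even so k=15
i=0: a=19 ⇒ p=19, q=1
i=1: a=1 ⇒ p=20, q=1
i=2: a=3 ⇒ p=79, q=4
i=3: a=2 ⇒ p=178, q=9
i=4: a=2 ⇒ p=435, q=22
i=5: a=1 ⇒ p=613, q=31
i=6: a=1 ⇒ p=1048, q=53
i=7: a=2 ⇒ p=2709, q=137
i=8: a=19 ⇒ p=52519, q=2656
…
i=10: a=1 ⇒ p=160266, q=8105
i=11: a=1 ⇒ p=268013, q=13554
i=12: a=2 ⇒ p=696292, q=35213
i=13: a=2 ⇒ p=1660597, q=83980
i=14: a=3 ⇒ p=5678083, q=287153
i=15: a=1 ⇒ p=7338680, q=371133
→ (7338680, 371133).  Check: 7338680²=53856224142400, 391·371133²=53856224142399, difference 1.
(7338680+371133√391)^2 = 107712448284799 + 5447252648880√391

7338680 371133
107712448284799 5447252648880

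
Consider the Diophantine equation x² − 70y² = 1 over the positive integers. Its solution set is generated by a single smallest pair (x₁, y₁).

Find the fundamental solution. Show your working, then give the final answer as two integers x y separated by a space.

251 30

d=70: √d = [8; 2,1,2,1,2,16] (ℓ=6, even), read p_5/q_5
i=0: a=8 ⇒ p=8, q=1
i=1: a=2 ⇒ p=17, q=2
…
i=4: a=1 ⇒ p=92, q=11
i=5: a=2 ⇒ p=251, q=30
(x₁, y₁) = (251, 30);  251² − 70·30² = 1 ✓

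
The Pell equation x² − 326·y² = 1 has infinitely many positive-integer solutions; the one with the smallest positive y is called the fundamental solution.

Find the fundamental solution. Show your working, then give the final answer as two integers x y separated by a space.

325 18

√326 = [18; 18,36, …], period ℓ=2 (even) → k=1
k=0  a_k=18  p_k/q_k = 18/1
k=1  a_k=18  p_k/q_k = 325/18
fundamental: x₁=325, y₁=18  (since 105625 − 326·324 = 1)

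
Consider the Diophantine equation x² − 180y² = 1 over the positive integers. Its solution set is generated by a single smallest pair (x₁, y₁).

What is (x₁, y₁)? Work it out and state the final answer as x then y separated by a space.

d=180: √d = [13; 2,2,2,26] (ℓ=4, even), read p_3/q_3
i=0: a=13 ⇒ p=13, q=1
i=1: a=2 ⇒ p=27, q=2
i=2: a=2 ⇒ p=67, q=5
i=3: a=2 ⇒ p=161, q=12
→ (161, 12).  Check: 161²=25921, 180·12²=25920, difference 1.

161 12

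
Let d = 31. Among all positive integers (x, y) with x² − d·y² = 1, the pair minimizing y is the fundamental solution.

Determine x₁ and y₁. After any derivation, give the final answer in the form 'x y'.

1520 273

√31 → a₀=5, period (1,1,3,5,3,1,1,10); ℓ=8 even so k=7
i=0: a=5 ⇒ p=5, q=1
i=1: a=1 ⇒ p=6, q=1
…
i=3: a=3 ⇒ p=39, q=7
…
i=5: a=3 ⇒ p=657, q=118
i=6: a=1 ⇒ p=863, q=155
i=7: a=1 ⇒ p=1520, q=273
fundamental: x₁=1520, y₁=273  (since 2310400 − 31·74529 = 1)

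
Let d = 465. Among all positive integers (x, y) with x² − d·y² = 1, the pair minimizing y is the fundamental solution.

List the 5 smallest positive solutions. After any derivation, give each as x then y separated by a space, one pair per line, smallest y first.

√465 → a₀=21, period (1,1,3,2,2,2,3,1,1,42); ℓ=10 even so k=9
a_0=21:  p_0=21·1+0=21,  q_0=21·0+1=1
…
a_6=2:  p_6=2·841+345=2027,  q_6=2·39+16=94
a_7=3:  p_7=3·2027+841=6922,  q_7=3·94+39=321
a_8=1:  p_8=1·6922+2027=8949,  q_8=1·321+94=415
a_9=1:  p_9=1·8949+6922=15871,  q_9=1·415+321=736
→ (15871, 736).  Check: 15871²=251888641, 465·736²=251888640, difference 1.
k=2:  x_2 = 15871·15871+465·736·736 = 503777281,  y_2 = 15871·736+736·15871 = 23362112
k=3:  x_3 = 15871·503777281+465·736·23362112 = 15990898437631,  y_3 = 15871·23362112+736·503777281 = 741560158368
k=4:  x_4 = 15871·15990898437631+465·736·741560158368 = 507583097703505921,  y_4 = 15871·741560158368+736·15990898437631 = 23538602523554944
k=5:  x_5 = 15871·507583097703505921+465·736·23538602523554944 = 16111702671313786506751,  y_5 = 15871·23538602523554944+736·507583097703505921 = 747162320561120874080

15871 736
503777281 23362112
15990898437631 741560158368
507583097703505921 23538602523554944
16111702671313786506751 747162320561120874080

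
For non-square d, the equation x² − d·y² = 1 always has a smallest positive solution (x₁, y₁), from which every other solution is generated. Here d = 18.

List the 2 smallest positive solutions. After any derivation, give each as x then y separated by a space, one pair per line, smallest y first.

17 4
577 136

[4; 4,8] for √18; ℓ=2 ⇒ convergent index 1
step 0: (4, 1)  from 4·(1,0) + (0,1)
step 1: (17, 4)  from 4·(4,1) + (1,0)
(x₁, y₁) = (17, 4);  17² − 18·4² = 1 ✓
(x_2, y_2) = (17·17 + 18·4·4, 17·4 + 4·17) = (577, 136)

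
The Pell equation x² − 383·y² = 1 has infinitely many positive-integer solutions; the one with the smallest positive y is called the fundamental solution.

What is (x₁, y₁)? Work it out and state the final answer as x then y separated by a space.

18768 959

[19; 1,1,3,19,3,1,1,38] for √383; ℓ=8 ⇒ convergent index 7
a_0=19:  p_0=19·1+0=19,  q_0=19·0+1=1
a_1=1:  p_1=1·19+1=20,  q_1=1·1+0=1
a_2=1:  p_2=1·20+19=39,  q_2=1·1+1=2
a_3=3:  p_3=3·39+20=137,  q_3=3·2+1=7
a_4=19:  p_4=19·137+39=2642,  q_4=19·7+2=135
a_5=3:  p_5=3·2642+137=8063,  q_5=3·135+7=412
a_6=1:  p_6=1·8063+2642=10705,  q_6=1·412+135=547
a_7=1:  p_7=1·10705+8063=18768,  q_7=1·547+412=959
→ (18768, 959).  Check: 18768²=352237824, 383·959²=352237823, difference 1.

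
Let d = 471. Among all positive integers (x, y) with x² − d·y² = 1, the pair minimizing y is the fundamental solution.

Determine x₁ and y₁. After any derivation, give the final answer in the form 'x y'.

d=471: √d = [21; 1,2,2,1,3,…,2,1,42] (ℓ=14, even), read p_13/q_13
a_0=21:  p_0=21·1+0=21,  q_0=21·0+1=1
…
a_2=2:  p_2=2·22+21=65,  q_2=2·1+1=3
a_3=2:  p_3=2·65+22=152,  q_3=2·3+1=7
a_4=1:  p_4=1·152+65=217,  q_4=1·7+3=10
…
a_6=4:  p_6=4·803+217=3429,  q_6=4·37+10=158
…
a_8=4:  p_8=4·48809+3429=198665,  q_8=4·2249+158=9154
a_9=3:  p_9=3·198665+48809=644804,  q_9=3·9154+2249=29711
a_10=1:  p_10=1·644804+198665=843469,  q_10=1·29711+9154=38865
…
a_12=2:  p_12=2·2331742+843469=5506953,  q_12=2·107441+38865=253747
a_13=1:  p_13=1·5506953+2331742=7838695,  q_13=1·253747+107441=361188
→ (7838695, 361188).  Check: 7838695²=61445139303025, 471·361188²=61445139303024, difference 1.

7838695 361188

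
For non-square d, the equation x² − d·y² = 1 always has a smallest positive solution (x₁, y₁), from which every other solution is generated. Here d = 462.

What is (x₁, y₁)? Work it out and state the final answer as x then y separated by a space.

√462 → a₀=21, period (2,42); ℓ=2 even so k=1
k=0  a_k=21  p_k/q_k = 21/1
k=1  a_k=2  p_k/q_k = 43/2
→ (43, 2).  Check: 43²=1849, 462·2²=1848, difference 1.

43 2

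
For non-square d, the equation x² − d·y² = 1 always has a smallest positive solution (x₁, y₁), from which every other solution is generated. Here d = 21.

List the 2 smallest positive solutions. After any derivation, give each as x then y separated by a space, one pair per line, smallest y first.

√21 → a₀=4, period (1,1,2,1,1,8); ℓ=6 even so k=5
step 0: (4, 1)  from 4·(1,0) + (0,1)
step 1: (5, 1)  from 1·(4,1) + (1,0)
step 2: (9, 2)  from 1·(5,1) + (4,1)
step 3: (23, 5)  from 2·(9,2) + (5,1)
step 4: (32, 7)  from 1·(23,5) + (9,2)
step 5: (55, 12)  from 1·(32,7) + (23,5)
(x₁, y₁) = (55, 12);  55² − 21·12² = 1 ✓
(x_2, y_2) = (55·55 + 21·12·12, 55·12 + 12·55) = (6049, 1320)

55 12
6049 1320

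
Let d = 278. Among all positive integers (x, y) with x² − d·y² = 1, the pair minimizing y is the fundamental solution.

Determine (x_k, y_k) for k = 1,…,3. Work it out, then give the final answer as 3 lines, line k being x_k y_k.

2501 150
12510001 750300
62575022501 3753000450

[16; 1,2,16,2,1,32] for √278; ℓ=6 ⇒ convergent index 5
i=0: a=16 ⇒ p=16, q=1
i=1: a=1 ⇒ p=17, q=1
i=2: a=2 ⇒ p=50, q=3
i=3: a=16 ⇒ p=817, q=49
i=4: a=2 ⇒ p=1684, q=101
i=5: a=1 ⇒ p=2501, q=150
fundamental: x₁=2501, y₁=150  (since 6255001 − 278·22500 = 1)
(2501+150√278)^2 = 12510001 + 750300√278
(2501+150√278)^3 = 62575022501 + 3753000450√278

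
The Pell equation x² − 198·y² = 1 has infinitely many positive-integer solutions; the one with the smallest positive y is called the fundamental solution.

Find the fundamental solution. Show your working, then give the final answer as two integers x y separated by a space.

197 14

d=198: √d = [14; 14,28] (ℓ=2, even), read p_1/q_1
k=0  a_k=14  p_k/q_k = 14/1
k=1  a_k=14  p_k/q_k = 197/14
→ (197, 14).  Check: 197²=38809, 198·14²=38808, difference 1.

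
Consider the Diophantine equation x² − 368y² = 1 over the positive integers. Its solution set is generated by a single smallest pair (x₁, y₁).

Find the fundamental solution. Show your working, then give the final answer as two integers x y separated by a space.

1151 60

√368 = [19; 5,2,5,38, …], period ℓ=4 (even) → k=3
k=0  a_k=19  p_k/q_k = 19/1
k=1  a_k=5  p_k/q_k = 96/5
k=2  a_k=2  p_k/q_k = 211/11
k=3  a_k=5  p_k/q_k = 1151/60
→ (1151, 60).  Check: 1151²=1324801, 368·60²=1324800, difference 1.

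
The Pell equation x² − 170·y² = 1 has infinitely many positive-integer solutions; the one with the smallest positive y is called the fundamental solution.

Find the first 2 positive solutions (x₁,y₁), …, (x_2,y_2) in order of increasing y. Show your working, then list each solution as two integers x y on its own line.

√170 = [13; 26, …], period ℓ=1 (odd) → k=1
step 0: (13, 1)  from 13·(1,0) + (0,1)
step 1: (339, 26)  from 26·(13,1) + (1,0)
fundamental: x₁=339, y₁=26  (since 114921 − 170·676 = 1)
(339+26√170)^2 = 229841 + 17628√170

339 26
229841 17628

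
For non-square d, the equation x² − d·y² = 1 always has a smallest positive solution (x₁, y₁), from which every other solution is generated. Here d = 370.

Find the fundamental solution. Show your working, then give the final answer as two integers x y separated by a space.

[19; 4,4,38] for √370; ℓ=3 ⇒ convergent index 5
k=0  a_k=19  p_k/q_k = 19/1
…
k=4  a_k=4  p_k/q_k = 50339/2617
k=5  a_k=4  p_k/q_k = 213859/11118
(x₁, y₁) = (213859, 11118);  213859² − 370·11118² = 1 ✓

213859 11118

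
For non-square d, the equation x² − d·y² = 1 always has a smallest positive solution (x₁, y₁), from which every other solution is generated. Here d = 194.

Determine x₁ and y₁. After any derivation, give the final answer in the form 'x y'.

195 14

d=194: √d = [13; 1,12,1,26] (ℓ=4, even), read p_3/q_3
i=0: a=13 ⇒ p=13, q=1
i=1: a=1 ⇒ p=14, q=1
i=2: a=12 ⇒ p=181, q=13
i=3: a=1 ⇒ p=195, q=14
fundamental: x₁=195, y₁=14  (since 38025 − 194·196 = 1)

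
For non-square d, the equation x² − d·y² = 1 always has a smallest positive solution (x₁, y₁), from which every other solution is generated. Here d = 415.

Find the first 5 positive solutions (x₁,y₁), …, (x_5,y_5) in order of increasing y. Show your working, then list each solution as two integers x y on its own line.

18412804 903849
678062702284831 33284788965192
24970071273761872339444 1225732590794885332887
919538056459614718055705397121 45138347901436822389057205104
33862548008263614468078655355989935124 1662247105585933832332453329850170345

√415 = [20; 2,1,2,4,6,…,1,2,40, …], period ℓ=16 (even) → k=15
step 0: (20, 1)  from 20·(1,0) + (0,1)
…
step 5: (4441, 218)  from 6·(713,35) + (163,8)
…
step 14: (6841255, 335824)  from 1·(4730294,232201) + (2110961,103623)
step 15: (18412804, 903849)  from 2·(6841255,335824) + (4730294,232201)
fundamental: x₁=18412804, y₁=903849  (since 339031351142416 − 415·816943014801 = 1)
n=2: (18412804,903849)∘(18412804,903849) = (18412804·18412804+415·903849·903849, 18412804·903849+903849·18412804) = (678062702284831,33284788965192)
n=3: (678062702284831,33284788965192)∘(18412804,903849) = (18412804·678062702284831+415·903849·33284788965192, 18412804·33284788965192+903849·678062702284831) = (24970071273761872339444,1225732590794885332887)
n=4: (24970071273761872339444,1225732590794885332887)∘(18412804,903849) = (18412804·24970071273761872339444+415·903849·1225732590794885332887, 18412804·1225732590794885332887+903849·24970071273761872339444) = (919538056459614718055705397121,45138347901436822389057205104)
n=5: (919538056459614718055705397121,45138347901436822389057205104)∘(18412804,903849) = (18412804·919538056459614718055705397121+415·903849·45138347901436822389057205104, 18412804·45138347901436822389057205104+903849·919538056459614718055705397121) = (33862548008263614468078655355989935124,1662247105585933832332453329850170345)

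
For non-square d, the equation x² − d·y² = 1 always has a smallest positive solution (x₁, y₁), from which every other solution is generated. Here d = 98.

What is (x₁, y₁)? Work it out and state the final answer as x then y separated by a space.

99 10

√98 = [9; 1,8,1,18, …], period ℓ=4 (even) → k=3
i=0: a=9 ⇒ p=9, q=1
i=1: a=1 ⇒ p=10, q=1
i=2: a=8 ⇒ p=89, q=9
i=3: a=1 ⇒ p=99, q=10
fundamental: x₁=99, y₁=10  (since 9801 − 98·100 = 1)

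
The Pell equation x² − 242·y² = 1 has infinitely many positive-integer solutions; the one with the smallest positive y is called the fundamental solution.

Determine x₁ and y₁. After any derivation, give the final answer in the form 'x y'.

d=242: √d = [15; 1,1,3,1,14,1,3,1,1,30] (ℓ=10, even), read p_9/q_9
i=0: a=15 ⇒ p=15, q=1
…
i=2: a=1 ⇒ p=31, q=2
i=3: a=3 ⇒ p=109, q=7
i=4: a=1 ⇒ p=140, q=9
…
i=7: a=3 ⇒ p=8696, q=559
i=8: a=1 ⇒ p=10905, q=701
i=9: a=1 ⇒ p=19601, q=1260
fundamental: x₁=19601, y₁=1260  (since 384199201 − 242·1587600 = 1)

19601 1260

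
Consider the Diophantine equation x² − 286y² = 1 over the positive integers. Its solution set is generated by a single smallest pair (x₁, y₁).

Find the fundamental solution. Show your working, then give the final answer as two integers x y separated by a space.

561835 33222

√286 → a₀=16, period (1,10,3,3,2,3,3,10,1,32); ℓ=10 even so k=9
i=0: a=16 ⇒ p=16, q=1
i=1: a=1 ⇒ p=17, q=1
…
i=3: a=3 ⇒ p=575, q=34
i=4: a=3 ⇒ p=1911, q=113
i=5: a=2 ⇒ p=4397, q=260
i=6: a=3 ⇒ p=15102, q=893
i=7: a=3 ⇒ p=49703, q=2939
i=8: a=10 ⇒ p=512132, q=30283
i=9: a=1 ⇒ p=561835, q=33222
→ (561835, 33222).  Check: 561835²=315658567225, 286·33222²=315658567224, difference 1.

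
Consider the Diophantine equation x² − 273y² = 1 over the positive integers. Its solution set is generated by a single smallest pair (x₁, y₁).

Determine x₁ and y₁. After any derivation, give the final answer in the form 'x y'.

727 44

√273 → a₀=16, period (1,1,10,1,1,32); ℓ=6 even so k=5
i=0: a=16 ⇒ p=16, q=1
…
i=3: a=10 ⇒ p=347, q=21
i=4: a=1 ⇒ p=380, q=23
i=5: a=1 ⇒ p=727, q=44
(x₁, y₁) = (727, 44);  727² − 273·44² = 1 ✓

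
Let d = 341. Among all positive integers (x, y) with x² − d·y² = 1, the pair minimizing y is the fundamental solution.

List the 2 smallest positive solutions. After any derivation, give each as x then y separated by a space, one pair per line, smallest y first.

[18; 2,6,1,8,2,…,6,2,36] for √341; ℓ=14 ⇒ convergent index 13
k=0  a_k=18  p_k/q_k = 18/1
k=1  a_k=2  p_k/q_k = 37/2
…
k=3  a_k=1  p_k/q_k = 277/15
k=4  a_k=8  p_k/q_k = 2456/133
…
k=7  a_k=2  p_k/q_k = 20479/1109
k=8  a_k=1  p_k/q_k = 28124/1523
k=9  a_k=2  p_k/q_k = 76727/4155
k=10  a_k=8  p_k/q_k = 641940/34763
k=11  a_k=1  p_k/q_k = 718667/38918
k=12  a_k=6  p_k/q_k = 4953942/268271
k=13  a_k=2  p_k/q_k = 10626551/575460
(x₁, y₁) = (10626551, 575460);  10626551² − 341·575460² = 1 ✓
n=2: (10626551,575460)∘(10626551,575460) = (10626551·10626551+341·575460·575460, 10626551·575460+575460·10626551) = (225847172311201,12230310076920)

10626551 575460
225847172311201 12230310076920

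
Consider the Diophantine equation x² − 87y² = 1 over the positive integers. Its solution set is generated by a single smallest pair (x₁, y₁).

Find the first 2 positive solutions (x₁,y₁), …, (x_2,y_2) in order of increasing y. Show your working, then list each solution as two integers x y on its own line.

28 3
1567 168

√87 = [9; 3,18, …], period ℓ=2 (even) → k=1
a_0=9:  p_0=9·1+0=9,  q_0=9·0+1=1
a_1=3:  p_1=3·9+1=28,  q_1=3·1+0=3
fundamental: x₁=28, y₁=3  (since 784 − 87·9 = 1)
k=2:  x_2 = 28·28+87·3·3 = 1567,  y_2 = 28·3+3·28 = 168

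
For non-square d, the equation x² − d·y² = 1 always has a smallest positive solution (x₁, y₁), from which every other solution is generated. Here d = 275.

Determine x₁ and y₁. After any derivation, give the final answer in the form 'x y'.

[16; 1,1,2,1,1,32] for √275; ℓ=6 ⇒ convergent index 5
step 0: (16, 1)  from 16·(1,0) + (0,1)
step 1: (17, 1)  from 1·(16,1) + (1,0)
step 2: (33, 2)  from 1·(17,1) + (16,1)
step 3: (83, 5)  from 2·(33,2) + (17,1)
step 4: (116, 7)  from 1·(83,5) + (33,2)
step 5: (199, 12)  from 1·(116,7) + (83,5)
fundamental: x₁=199, y₁=12  (since 39601 − 275·144 = 1)

199 12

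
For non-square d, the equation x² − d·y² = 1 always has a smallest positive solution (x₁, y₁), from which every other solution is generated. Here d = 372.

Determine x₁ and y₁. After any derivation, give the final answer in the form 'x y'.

√372 → a₀=19, period (3,2,12,2,3,38); ℓ=6 even so k=5
a_0=19:  p_0=19·1+0=19,  q_0=19·0+1=1
…
a_4=2:  p_4=2·1678+135=3491,  q_4=2·87+7=181
a_5=3:  p_5=3·3491+1678=12151,  q_5=3·181+87=630
fundamental: x₁=12151, y₁=630  (since 147646801 − 372·396900 = 1)

12151 630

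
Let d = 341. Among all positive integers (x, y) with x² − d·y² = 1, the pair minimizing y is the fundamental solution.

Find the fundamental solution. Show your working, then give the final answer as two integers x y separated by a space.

10626551 575460

d=341: √d = [18; 2,6,1,8,2,…,6,2,36] (ℓ=14, even), read p_13/q_13
a_0=18:  p_0=18·1+0=18,  q_0=18·0+1=1
…
a_2=6:  p_2=6·37+18=240,  q_2=6·2+1=13
a_3=1:  p_3=1·240+37=277,  q_3=1·13+2=15
a_4=8:  p_4=8·277+240=2456,  q_4=8·15+13=133
a_5=2:  p_5=2·2456+277=5189,  q_5=2·133+15=281
a_6=1:  p_6=1·5189+2456=7645,  q_6=1·281+133=414
a_7=2:  p_7=2·7645+5189=20479,  q_7=2·414+281=1109
a_8=1:  p_8=1·20479+7645=28124,  q_8=1·1109+414=1523
a_9=2:  p_9=2·28124+20479=76727,  q_9=2·1523+1109=4155
a_10=8:  p_10=8·76727+28124=641940,  q_10=8·4155+1523=34763
a_11=1:  p_11=1·641940+76727=718667,  q_11=1·34763+4155=38918
a_12=6:  p_12=6·718667+641940=4953942,  q_12=6·38918+34763=268271
a_13=2:  p_13=2·4953942+718667=10626551,  q_13=2·268271+38918=575460
(x₁, y₁) = (10626551, 575460);  10626551² − 341·575460² = 1 ✓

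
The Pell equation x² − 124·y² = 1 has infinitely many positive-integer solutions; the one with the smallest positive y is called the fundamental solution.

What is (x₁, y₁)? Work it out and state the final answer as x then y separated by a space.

√124 → a₀=11, period (7,2,1,1,1,…,2,7,22); ℓ=16 even so k=15
step 0: (11, 1)  from 11·(1,0) + (0,1)
step 1: (78, 7)  from 7·(11,1) + (1,0)
…
step 4: (412, 37)  from 1·(245,22) + (167,15)
step 5: (657, 59)  from 1·(412,37) + (245,22)
step 6: (2383, 214)  from 3·(657,59) + (412,37)
step 7: (3040, 273)  from 1·(2383,214) + (657,59)
step 8: (14543, 1306)  from 4·(3040,273) + (2383,214)
…
step 10: (67292, 6043)  from 3·(17583,1579) + (14543,1306)
step 11: (84875, 7622)  from 1·(67292,6043) + (17583,1579)
step 12: (152167, 13665)  from 1·(84875,7622) + (67292,6043)
step 13: (237042, 21287)  from 1·(152167,13665) + (84875,7622)
step 14: (626251, 56239)  from 2·(237042,21287) + (152167,13665)
step 15: (4620799, 414960)  from 7·(626251,56239) + (237042,21287)
→ (4620799, 414960).  Check: 4620799²=21351783398401, 124·414960²=21351783398400, difference 1.

4620799 414960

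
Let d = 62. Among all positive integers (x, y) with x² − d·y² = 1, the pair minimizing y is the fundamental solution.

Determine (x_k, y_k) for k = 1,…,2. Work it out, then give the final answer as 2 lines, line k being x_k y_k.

[7; 1,6,1,14] for √62; ℓ=4 ⇒ convergent index 3
i=0: a=7 ⇒ p=7, q=1
…
i=2: a=6 ⇒ p=55, q=7
i=3: a=1 ⇒ p=63, q=8
fundamental: x₁=63, y₁=8  (since 3969 − 62·64 = 1)
(x_2, y_2) = (63·63 + 62·8·8, 63·8 + 8·63) = (7937, 1008)

63 8
7937 1008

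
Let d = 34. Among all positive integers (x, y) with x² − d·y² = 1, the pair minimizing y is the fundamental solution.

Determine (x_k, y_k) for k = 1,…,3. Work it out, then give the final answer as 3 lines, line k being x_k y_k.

[5; 1,4,1,10] for √34; ℓ=4 ⇒ convergent index 3
a_0=5:  p_0=5·1+0=5,  q_0=5·0+1=1
a_1=1:  p_1=1·5+1=6,  q_1=1·1+0=1
a_2=4:  p_2=4·6+5=29,  q_2=4·1+1=5
a_3=1:  p_3=1·29+6=35,  q_3=1·5+1=6
fundamental: x₁=35, y₁=6  (since 1225 − 34·36 = 1)
k=2:  x_2 = 35·35+34·6·6 = 2449,  y_2 = 35·6+6·35 = 420
k=3:  x_3 = 35·2449+34·6·420 = 171395,  y_3 = 35·420+6·2449 = 29394

35 6
2449 420
171395 29394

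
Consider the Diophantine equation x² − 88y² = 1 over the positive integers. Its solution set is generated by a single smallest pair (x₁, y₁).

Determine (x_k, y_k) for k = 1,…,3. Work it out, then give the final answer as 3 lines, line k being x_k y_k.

197 21
77617 8274
30580901 3259935

[9; 2,1,1,1,2,18] for √88; ℓ=6 ⇒ convergent index 5
a_0=9:  p_0=9·1+0=9,  q_0=9·0+1=1
…
a_4=1:  p_4=1·47+28=75,  q_4=1·5+3=8
a_5=2:  p_5=2·75+47=197,  q_5=2·8+5=21
→ (197, 21).  Check: 197²=38809, 88·21²=38808, difference 1.
k=2:  x_2 = 197·197+88·21·21 = 77617,  y_2 = 197·21+21·197 = 8274
k=3:  x_3 = 197·77617+88·21·8274 = 30580901,  y_3 = 197·8274+21·77617 = 3259935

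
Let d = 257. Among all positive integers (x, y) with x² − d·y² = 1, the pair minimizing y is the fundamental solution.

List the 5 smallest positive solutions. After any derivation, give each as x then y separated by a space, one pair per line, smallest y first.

513 32
526337 32832
540021249 33685600
554061275137 34561392768
568466328269313 35459955294368

[16; 32] for √257; ℓ=1 ⇒ convergent index 1
i=0: a=16 ⇒ p=16, q=1
i=1: a=32 ⇒ p=513, q=32
→ (513, 32).  Check: 513²=263169, 257·32²=263168, difference 1.
n=2: (513,32)∘(513,32) = (513·513+257·32·32, 513·32+32·513) = (526337,32832)
n=3: (526337,32832)∘(513,32) = (513·526337+257·32·32832, 513·32832+32·526337) = (540021249,33685600)
n=4: (540021249,33685600)∘(513,32) = (513·540021249+257·32·33685600, 513·33685600+32·540021249) = (554061275137,34561392768)
n=5: (554061275137,34561392768)∘(513,32) = (513·554061275137+257·32·34561392768, 513·34561392768+32·554061275137) = (568466328269313,35459955294368)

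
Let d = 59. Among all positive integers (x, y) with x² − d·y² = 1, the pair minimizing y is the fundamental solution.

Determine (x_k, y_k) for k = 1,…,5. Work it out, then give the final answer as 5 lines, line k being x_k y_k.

530 69
561799 73140
595506410 77528331
631236232801 82179957720
669109811262650 87110677654869

√59 = [7; 1,2,7,2,1,14, …], period ℓ=6 (even) → k=5
a_0=7:  p_0=7·1+0=7,  q_0=7·0+1=1
a_1=1:  p_1=1·7+1=8,  q_1=1·1+0=1
a_2=2:  p_2=2·8+7=23,  q_2=2·1+1=3
a_3=7:  p_3=7·23+8=169,  q_3=7·3+1=22
a_4=2:  p_4=2·169+23=361,  q_4=2·22+3=47
a_5=1:  p_5=1·361+169=530,  q_5=1·47+22=69
fundamental: x₁=530, y₁=69  (since 280900 − 59·4761 = 1)
n=2: (530,69)∘(530,69) = (530·530+59·69·69, 530·69+69·530) = (561799,73140)
n=3: (561799,73140)∘(530,69) = (530·561799+59·69·73140, 530·73140+69·561799) = (595506410,77528331)
n=4: (595506410,77528331)∘(530,69) = (530·595506410+59·69·77528331, 530·77528331+69·595506410) = (631236232801,82179957720)
n=5: (631236232801,82179957720)∘(530,69) = (530·631236232801+59·69·82179957720, 530·82179957720+69·631236232801) = (669109811262650,87110677654869)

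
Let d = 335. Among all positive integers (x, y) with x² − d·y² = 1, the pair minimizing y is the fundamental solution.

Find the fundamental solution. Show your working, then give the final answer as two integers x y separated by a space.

[18; 3,3,3,36] for √335; ℓ=4 ⇒ convergent index 3
k=0  a_k=18  p_k/q_k = 18/1
…
k=2  a_k=3  p_k/q_k = 183/10
k=3  a_k=3  p_k/q_k = 604/33
(x₁, y₁) = (604, 33);  604² − 335·33² = 1 ✓

604 33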